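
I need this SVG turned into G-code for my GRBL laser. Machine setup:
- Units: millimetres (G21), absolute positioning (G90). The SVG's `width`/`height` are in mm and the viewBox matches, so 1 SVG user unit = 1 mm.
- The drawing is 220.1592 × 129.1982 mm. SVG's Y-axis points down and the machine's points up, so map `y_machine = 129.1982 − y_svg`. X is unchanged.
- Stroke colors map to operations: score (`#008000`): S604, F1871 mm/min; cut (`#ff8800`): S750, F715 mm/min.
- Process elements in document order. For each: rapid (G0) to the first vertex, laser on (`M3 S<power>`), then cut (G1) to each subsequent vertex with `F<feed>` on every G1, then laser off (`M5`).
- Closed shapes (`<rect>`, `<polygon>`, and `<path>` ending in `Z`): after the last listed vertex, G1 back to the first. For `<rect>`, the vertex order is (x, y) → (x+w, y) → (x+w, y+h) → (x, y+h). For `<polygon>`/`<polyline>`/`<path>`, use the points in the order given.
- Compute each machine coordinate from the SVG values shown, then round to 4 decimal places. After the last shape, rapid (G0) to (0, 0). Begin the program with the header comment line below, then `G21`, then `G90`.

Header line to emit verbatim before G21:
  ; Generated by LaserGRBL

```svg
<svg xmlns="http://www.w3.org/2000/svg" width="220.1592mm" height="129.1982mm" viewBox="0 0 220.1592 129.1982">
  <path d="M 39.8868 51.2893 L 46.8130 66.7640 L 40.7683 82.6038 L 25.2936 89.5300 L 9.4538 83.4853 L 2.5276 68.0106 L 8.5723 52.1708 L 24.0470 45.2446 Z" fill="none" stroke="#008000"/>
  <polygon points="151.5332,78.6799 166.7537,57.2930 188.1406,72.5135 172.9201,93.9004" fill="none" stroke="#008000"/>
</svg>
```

; Generated by LaserGRBL
G21
G90
G0 X39.8868 Y77.9089
M3 S604
G1 X46.8130 Y62.4342 F1871
G1 X40.7683 Y46.5944 F1871
G1 X25.2936 Y39.6682 F1871
G1 X9.4538 Y45.7129 F1871
G1 X2.5276 Y61.1876 F1871
G1 X8.5723 Y77.0274 F1871
G1 X24.0470 Y83.9536 F1871
G1 X39.8868 Y77.9089 F1871
M5
G0 X151.5332 Y50.5183
M3 S604
G1 X166.7537 Y71.9052 F1871
G1 X188.1406 Y56.6847 F1871
G1 X172.9201 Y35.2978 F1871
G1 X151.5332 Y50.5183 F1871
M5
G0 X0.0000 Y0.0000

Since the viewBox matches the mm dimensions, user units are millimetres directly. The only transform is the Y-flip y_m = 129.1982 − y_svg.

Shape 1 is a regular polygon drawn with `<path>`. Its stroke #008000 means score at S604, F1871. After flipping Y the toolpath is (39.8868,77.9089) → (46.8130,62.4342) → (40.7683,46.5944) → (25.2936,39.6682) → (9.4538,45.7129) → (2.5276,61.1876) → (8.5723,77.0274) → (24.0470,83.9536) → (39.8868,77.9089), returning to the start.

Shape 2 is a regular polygon drawn with `<polygon>`. Its stroke #008000 means score at S604, F1871. After flipping Y the toolpath is (151.5332,50.5183) → (166.7537,71.9052) → (188.1406,56.6847) → (172.9201,35.2978) → (151.5332,50.5183), returning to the start.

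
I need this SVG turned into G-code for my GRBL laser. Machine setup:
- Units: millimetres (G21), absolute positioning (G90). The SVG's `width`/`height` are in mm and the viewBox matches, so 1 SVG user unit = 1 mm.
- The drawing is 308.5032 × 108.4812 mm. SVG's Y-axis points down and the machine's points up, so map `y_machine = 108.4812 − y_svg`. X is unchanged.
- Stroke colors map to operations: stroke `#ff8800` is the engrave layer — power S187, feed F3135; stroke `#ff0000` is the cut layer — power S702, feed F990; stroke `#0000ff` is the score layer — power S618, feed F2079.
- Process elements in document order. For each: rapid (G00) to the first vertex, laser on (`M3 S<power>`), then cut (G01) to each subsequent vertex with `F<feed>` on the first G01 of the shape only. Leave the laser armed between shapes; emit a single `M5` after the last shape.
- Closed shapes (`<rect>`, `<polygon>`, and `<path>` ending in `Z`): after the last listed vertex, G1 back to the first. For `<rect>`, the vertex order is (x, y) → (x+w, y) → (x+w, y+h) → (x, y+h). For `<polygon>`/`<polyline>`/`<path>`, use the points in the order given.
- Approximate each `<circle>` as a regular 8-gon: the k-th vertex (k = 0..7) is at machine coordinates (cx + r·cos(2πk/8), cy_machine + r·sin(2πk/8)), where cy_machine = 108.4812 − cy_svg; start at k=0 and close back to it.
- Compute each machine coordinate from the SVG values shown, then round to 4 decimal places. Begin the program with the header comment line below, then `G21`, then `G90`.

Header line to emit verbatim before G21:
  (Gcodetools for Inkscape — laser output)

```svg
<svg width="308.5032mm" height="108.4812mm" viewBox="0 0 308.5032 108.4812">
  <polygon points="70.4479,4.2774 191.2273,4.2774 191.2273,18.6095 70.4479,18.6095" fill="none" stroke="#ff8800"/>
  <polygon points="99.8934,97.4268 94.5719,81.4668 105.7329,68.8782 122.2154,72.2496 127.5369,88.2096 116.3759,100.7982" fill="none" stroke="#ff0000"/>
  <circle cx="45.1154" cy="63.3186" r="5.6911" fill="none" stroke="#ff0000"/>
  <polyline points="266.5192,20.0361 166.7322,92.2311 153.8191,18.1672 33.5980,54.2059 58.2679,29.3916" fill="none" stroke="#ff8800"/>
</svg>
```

Since the viewBox matches the mm dimensions, user units are millimetres directly. The only transform is the Y-flip y_m = 108.4812 − y_svg.

Shape 1 is a rectangle drawn with `<polygon>`. Its stroke #ff8800 means engrave at S187, F3135. After flipping Y the toolpath is (70.4479,104.2038) → (191.2273,104.2038) → (191.2273,89.8717) → (70.4479,89.8717) → (70.4479,104.2038), returning to the start.

Shape 2 is a regular polygon drawn with `<polygon>`. Its stroke #ff0000 means cut at S702, F990. After flipping Y the toolpath is (99.8934,11.0544) → (94.5719,27.0144) → (105.7329,39.6030) → (122.2154,36.2316) → (127.5369,20.2716) → (116.3759,7.6830) → (99.8934,11.0544), returning to the start.

Shape 3 is a circle drawn with `<circle>`. Its stroke #ff0000 means cut at S702, F990. After flipping Y the toolpath is (50.8065,45.1626) → (49.1396,49.1868) → (45.1154,50.8537) → (41.0912,49.1868) → (39.4243,45.1626) → (41.0912,41.1384) → (45.1154,39.4715) → (49.1396,41.1384) → (50.8065,45.1626), returning to the start.

Shape 4 is a open polyline drawn with `<polyline>`. Its stroke #ff8800 means engrave at S187, F3135. After flipping Y the toolpath is (266.5192,88.4451) → (166.7322,16.2501) → (153.8191,90.3140) → (33.5980,54.2753) → (58.2679,79.0896).

(Gcodetools for Inkscape — laser output)
G21
G90
G00 X70.4479 Y104.2038
M3 S187
G01 X191.2273 Y104.2038 F3135
G01 X191.2273 Y89.8717
G01 X70.4479 Y89.8717
G01 X70.4479 Y104.2038
G00 X99.8934 Y11.0544
M3 S702
G01 X94.5719 Y27.0144 F990
G01 X105.7329 Y39.6030
G01 X122.2154 Y36.2316
G01 X127.5369 Y20.2716
G01 X116.3759 Y7.6830
G01 X99.8934 Y11.0544
G00 X50.8065 Y45.1626
M3 S702
G01 X49.1396 Y49.1868 F990
G01 X45.1154 Y50.8537
G01 X41.0912 Y49.1868
G01 X39.4243 Y45.1626
G01 X41.0912 Y41.1384
G01 X45.1154 Y39.4715
G01 X49.1396 Y41.1384
G01 X50.8065 Y45.1626
G00 X266.5192 Y88.4451
M3 S187
G01 X166.7322 Y16.2501 F3135
G01 X153.8191 Y90.3140
G01 X33.5980 Y54.2753
G01 X58.2679 Y79.0896
M5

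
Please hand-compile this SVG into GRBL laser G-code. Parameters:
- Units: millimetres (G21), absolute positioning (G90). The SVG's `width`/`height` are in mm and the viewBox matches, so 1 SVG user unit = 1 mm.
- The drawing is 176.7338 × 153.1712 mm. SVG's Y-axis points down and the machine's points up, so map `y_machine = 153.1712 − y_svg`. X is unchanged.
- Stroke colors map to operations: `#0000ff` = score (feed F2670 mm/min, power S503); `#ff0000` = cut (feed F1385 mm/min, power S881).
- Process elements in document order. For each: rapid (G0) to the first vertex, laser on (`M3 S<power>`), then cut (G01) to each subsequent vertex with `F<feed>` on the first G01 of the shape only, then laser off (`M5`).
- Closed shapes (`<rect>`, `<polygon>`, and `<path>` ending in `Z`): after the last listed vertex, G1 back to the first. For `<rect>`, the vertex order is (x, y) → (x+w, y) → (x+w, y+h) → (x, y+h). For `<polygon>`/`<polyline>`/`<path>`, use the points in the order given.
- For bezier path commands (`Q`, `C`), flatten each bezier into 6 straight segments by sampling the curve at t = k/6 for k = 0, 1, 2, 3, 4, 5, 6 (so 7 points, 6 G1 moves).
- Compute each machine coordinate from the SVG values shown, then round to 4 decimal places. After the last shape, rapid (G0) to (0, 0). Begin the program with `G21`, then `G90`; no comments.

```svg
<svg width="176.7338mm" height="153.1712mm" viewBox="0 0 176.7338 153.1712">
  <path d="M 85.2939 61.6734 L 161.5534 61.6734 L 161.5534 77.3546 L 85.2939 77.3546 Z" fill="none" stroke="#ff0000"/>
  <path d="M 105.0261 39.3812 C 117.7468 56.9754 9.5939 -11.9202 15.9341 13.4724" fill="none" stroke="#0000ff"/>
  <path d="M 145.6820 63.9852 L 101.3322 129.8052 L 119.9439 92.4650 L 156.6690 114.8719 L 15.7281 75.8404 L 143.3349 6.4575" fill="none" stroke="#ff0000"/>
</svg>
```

viewBox `0 0 176.7338 153.1712` with mm width/height → 1 unit = 1 mm. Flip: y_m = 153.1712 − y_svg.

**Shape 1** — `<path>` rectangle, stroke `#ff0000` → cut (S881, F1385). Machine vertices: (85.2939,91.4978) → (161.5534,91.4978) → (161.5534,75.8166) → (85.2939,75.8166) → (85.2939,91.4978). Closed: final G1 returns to the first vertex.

**Shape 2** — `<path>` cubic bezier, stroke `#0000ff` → score (S503, F2670). Control points (SVG): P0=(105.0261,39.3812), P1=(117.7468,56.9754), P2=(9.5939,-11.9202), P3=(15.9341,13.4724); sampled at t=k/6. Machine vertices: (105.0261,113.7900) → (102.4033,111.3634) → (86.1729,118.3303) → (62.8728,129.6688) → (39.0410,140.3575) → (21.2154,145.3747) → (15.9341,139.6988). Open path.

**Shape 3** — `<path>` open polyline, stroke `#ff0000` → cut (S881, F1385). Machine vertices: (145.6820,89.1860) → (101.3322,23.3660) → (119.9439,60.7062) → (156.6690,38.2993) → (15.7281,77.3308) → (143.3349,146.7137). Open path.

G21
G90
G0 X85.2939 Y91.4978
M3 S881
G01 X161.5534 Y91.4978 F1385
G01 X161.5534 Y75.8166
G01 X85.2939 Y75.8166
G01 X85.2939 Y91.4978
M5
G0 X105.0261 Y113.7900
M3 S503
G01 X102.4033 Y111.3634 F2670
G01 X86.1729 Y118.3303
G01 X62.8728 Y129.6688
G01 X39.0410 Y140.3575
G01 X21.2154 Y145.3747
G01 X15.9341 Y139.6988
M5
G0 X145.6820 Y89.1860
M3 S881
G01 X101.3322 Y23.3660 F1385
G01 X119.9439 Y60.7062
G01 X156.6690 Y38.2993
G01 X15.7281 Y77.3308
G01 X143.3349 Y146.7137
M5
G0 X0.0000 Y0.0000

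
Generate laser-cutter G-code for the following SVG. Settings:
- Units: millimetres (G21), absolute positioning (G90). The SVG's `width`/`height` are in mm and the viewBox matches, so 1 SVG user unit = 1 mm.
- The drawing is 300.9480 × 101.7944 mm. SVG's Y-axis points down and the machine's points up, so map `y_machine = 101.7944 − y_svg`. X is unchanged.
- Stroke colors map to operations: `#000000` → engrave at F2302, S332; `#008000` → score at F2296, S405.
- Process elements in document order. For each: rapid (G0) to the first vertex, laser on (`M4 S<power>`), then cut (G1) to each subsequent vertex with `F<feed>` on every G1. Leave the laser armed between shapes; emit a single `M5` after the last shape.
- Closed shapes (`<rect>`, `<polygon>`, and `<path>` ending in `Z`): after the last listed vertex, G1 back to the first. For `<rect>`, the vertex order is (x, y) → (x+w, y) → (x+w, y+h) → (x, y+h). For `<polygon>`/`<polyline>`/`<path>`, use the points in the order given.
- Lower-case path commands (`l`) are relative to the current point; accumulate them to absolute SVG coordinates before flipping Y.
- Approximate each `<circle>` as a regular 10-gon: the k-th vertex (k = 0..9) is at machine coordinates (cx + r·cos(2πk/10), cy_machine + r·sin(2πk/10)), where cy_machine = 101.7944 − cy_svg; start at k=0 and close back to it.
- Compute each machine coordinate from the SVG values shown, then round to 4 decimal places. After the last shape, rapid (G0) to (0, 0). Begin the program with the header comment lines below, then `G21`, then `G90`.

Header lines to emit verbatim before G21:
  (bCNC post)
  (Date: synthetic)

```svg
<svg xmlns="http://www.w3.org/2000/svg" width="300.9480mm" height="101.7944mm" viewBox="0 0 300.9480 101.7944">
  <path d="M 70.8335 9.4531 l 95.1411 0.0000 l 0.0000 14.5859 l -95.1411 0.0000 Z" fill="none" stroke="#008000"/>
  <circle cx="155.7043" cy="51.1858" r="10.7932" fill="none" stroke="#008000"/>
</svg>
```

(bCNC post)
(Date: synthetic)
G21
G90
G0 X70.8335 Y92.3413
M4 S405
G1 X165.9746 Y92.3413 F2296
G1 X165.9746 Y77.7554 F2296
G1 X70.8335 Y77.7554 F2296
G1 X70.8335 Y92.3413 F2296
G0 X166.4975 Y50.6086
M4 S405
G1 X164.4362 Y56.9527 F2296
G1 X159.0396 Y60.8735 F2296
G1 X152.3690 Y60.8735 F2296
G1 X146.9724 Y56.9527 F2296
G1 X144.9111 Y50.6086 F2296
G1 X146.9724 Y44.2645 F2296
G1 X152.3690 Y40.3437 F2296
G1 X159.0396 Y40.3437 F2296
G1 X164.4362 Y44.2645 F2296
G1 X166.4975 Y50.6086 F2296
M5
G0 X0.0000 Y0.0000

1 u = 1 mm; y_m = 101.7944 − y.

[1] `<path>` rectangle, #008000→score S405 F2296: (70.8335,92.3413) → (165.9746,92.3413) → (165.9746,77.7554) → (70.8335,77.7554) → (70.8335,92.3413) (closed)

[2] `<circle>` circle, #008000→score S405 F2296: (166.4975,50.6086) → (164.4362,56.9527) → (159.0396,60.8735) → (152.3690,60.8735) → (146.9724,56.9527) → (144.9111,50.6086) → (146.9724,44.2645) → (152.3690,40.3437) → (159.0396,40.3437) → (164.4362,44.2645) → (166.4975,50.6086) (closed)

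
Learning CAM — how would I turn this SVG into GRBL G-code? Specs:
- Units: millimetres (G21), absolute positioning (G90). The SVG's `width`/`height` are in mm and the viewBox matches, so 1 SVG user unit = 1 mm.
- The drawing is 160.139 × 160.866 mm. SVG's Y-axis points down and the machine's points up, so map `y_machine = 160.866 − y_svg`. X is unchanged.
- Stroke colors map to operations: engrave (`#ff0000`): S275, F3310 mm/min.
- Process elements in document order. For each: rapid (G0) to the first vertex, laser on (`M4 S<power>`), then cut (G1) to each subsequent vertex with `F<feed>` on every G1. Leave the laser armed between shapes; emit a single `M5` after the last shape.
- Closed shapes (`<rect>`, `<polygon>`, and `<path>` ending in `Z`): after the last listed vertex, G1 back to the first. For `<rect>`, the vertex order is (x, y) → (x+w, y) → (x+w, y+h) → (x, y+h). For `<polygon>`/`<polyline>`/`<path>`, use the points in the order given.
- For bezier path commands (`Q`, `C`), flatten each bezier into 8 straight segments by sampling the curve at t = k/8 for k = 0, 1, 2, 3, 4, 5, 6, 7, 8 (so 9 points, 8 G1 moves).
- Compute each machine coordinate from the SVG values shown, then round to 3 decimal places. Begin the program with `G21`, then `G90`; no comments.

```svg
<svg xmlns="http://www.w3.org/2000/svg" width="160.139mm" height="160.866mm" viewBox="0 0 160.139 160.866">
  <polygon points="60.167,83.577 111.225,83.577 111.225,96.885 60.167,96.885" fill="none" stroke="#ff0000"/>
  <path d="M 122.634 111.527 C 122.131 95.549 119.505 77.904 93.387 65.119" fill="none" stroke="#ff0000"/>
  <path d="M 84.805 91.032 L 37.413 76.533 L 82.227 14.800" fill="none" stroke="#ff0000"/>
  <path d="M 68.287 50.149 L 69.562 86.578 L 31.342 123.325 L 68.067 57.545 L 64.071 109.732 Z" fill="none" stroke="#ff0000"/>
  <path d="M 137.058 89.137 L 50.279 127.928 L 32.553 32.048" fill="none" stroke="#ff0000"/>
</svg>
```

G21
G90
G0 X60.167 Y77.289
M4 S275
G1 X111.225 Y77.289 F3310
G1 X111.225 Y63.981 F3310
G1 X60.167 Y63.981 F3310
G1 X60.167 Y77.289 F3310
G0 X122.634 Y49.339
M4 S275
G1 X122.304 Y55.396 F3310
G1 X121.525 Y61.533 F3310
G1 X120.046 Y67.673 F3310
G1 X117.616 Y73.740 F3310
G1 X113.986 Y79.658 F3310
G1 X108.905 Y85.349 F3310
G1 X102.122 Y90.738 F3310
G1 X93.387 Y95.747 F3310
G0 X84.805 Y69.834
M4 S275
G1 X37.413 Y84.333 F3310
G1 X82.227 Y146.066 F3310
G0 X68.287 Y110.717
M4 S275
G1 X69.562 Y74.288 F3310
G1 X31.342 Y37.541 F3310
G1 X68.067 Y103.321 F3310
G1 X64.071 Y51.134 F3310
G1 X68.287 Y110.717 F3310
G0 X137.058 Y71.729
M4 S275
G1 X50.279 Y32.938 F3310
G1 X32.553 Y128.818 F3310
M5

1 u = 1 mm; y_m = 160.866 − y.

[1] `<polygon>` rectangle, #ff0000→engrave S275 F3310: (60.167,77.289) → (111.225,77.289) → (111.225,63.981) → (60.167,63.981) → (60.167,77.289) (closed)

[2] `<path>` cubic bezier, #ff0000→engrave S275 F3310: (122.634,49.339) → (122.304,55.396) → (121.525,61.533) → (120.046,67.673) → (117.616,73.740) → (113.986,79.658) → (108.905,85.349) → (102.122,90.738) → (93.387,95.747)

[3] `<path>` open polyline, #ff0000→engrave S275 F3310: (84.805,69.834) → (37.413,84.333) → (82.227,146.066)

[4] `<path>` closed polygon, #ff0000→engrave S275 F3310: (68.287,110.717) → (69.562,74.288) → (31.342,37.541) → (68.067,103.321) → (64.071,51.134) → (68.287,110.717) (closed)

[5] `<path>` open polyline, #ff0000→engrave S275 F3310: (137.058,71.729) → (50.279,32.938) → (32.553,128.818)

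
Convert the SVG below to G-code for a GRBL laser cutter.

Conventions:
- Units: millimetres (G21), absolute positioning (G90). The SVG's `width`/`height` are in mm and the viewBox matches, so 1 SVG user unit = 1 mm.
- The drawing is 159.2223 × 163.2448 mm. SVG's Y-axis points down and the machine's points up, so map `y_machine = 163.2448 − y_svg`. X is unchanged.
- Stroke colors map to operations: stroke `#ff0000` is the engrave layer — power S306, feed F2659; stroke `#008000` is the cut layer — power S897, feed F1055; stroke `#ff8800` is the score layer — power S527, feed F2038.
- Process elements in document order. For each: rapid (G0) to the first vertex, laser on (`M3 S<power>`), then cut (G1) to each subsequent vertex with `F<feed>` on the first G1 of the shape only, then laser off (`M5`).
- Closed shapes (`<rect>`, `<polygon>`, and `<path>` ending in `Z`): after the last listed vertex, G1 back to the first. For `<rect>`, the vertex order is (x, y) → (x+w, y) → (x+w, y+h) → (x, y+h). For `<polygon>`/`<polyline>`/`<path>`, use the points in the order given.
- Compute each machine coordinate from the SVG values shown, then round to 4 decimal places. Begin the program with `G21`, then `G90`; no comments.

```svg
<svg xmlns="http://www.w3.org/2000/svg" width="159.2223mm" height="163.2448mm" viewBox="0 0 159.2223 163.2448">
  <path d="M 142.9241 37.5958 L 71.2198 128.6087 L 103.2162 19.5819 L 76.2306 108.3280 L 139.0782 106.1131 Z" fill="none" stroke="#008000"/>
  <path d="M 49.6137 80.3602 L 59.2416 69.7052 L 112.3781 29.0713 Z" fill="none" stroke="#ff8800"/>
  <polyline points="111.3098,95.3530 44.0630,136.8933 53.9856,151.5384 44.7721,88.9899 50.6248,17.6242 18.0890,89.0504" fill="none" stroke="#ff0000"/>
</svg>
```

G21
G90
G0 X142.9241 Y125.6490
M3 S897
G1 X71.2198 Y34.6361 F1055
G1 X103.2162 Y143.6629
G1 X76.2306 Y54.9168
G1 X139.0782 Y57.1317
G1 X142.9241 Y125.6490
M5
G0 X49.6137 Y82.8846
M3 S527
G1 X59.2416 Y93.5396 F2038
G1 X112.3781 Y134.1735
G1 X49.6137 Y82.8846
M5
G0 X111.3098 Y67.8918
M3 S306
G1 X44.0630 Y26.3515 F2659
G1 X53.9856 Y11.7064
G1 X44.7721 Y74.2549
G1 X50.6248 Y145.6206
G1 X18.0890 Y74.1944
M5

1 u = 1 mm; y_m = 163.2448 − y.

[1] `<path>` closed polygon, #008000→cut S897 F1055: (142.9241,125.6490) → (71.2198,34.6361) → (103.2162,143.6629) → (76.2306,54.9168) → (139.0782,57.1317) → (142.9241,125.6490) (closed)

[2] `<path>` closed polygon, #ff8800→score S527 F2038: (49.6137,82.8846) → (59.2416,93.5396) → (112.3781,134.1735) → (49.6137,82.8846) (closed)

[3] `<polyline>` open polyline, #ff0000→engrave S306 F2659: (111.3098,67.8918) → (44.0630,26.3515) → (53.9856,11.7064) → (44.7721,74.2549) → (50.6248,145.6206) → (18.0890,74.1944)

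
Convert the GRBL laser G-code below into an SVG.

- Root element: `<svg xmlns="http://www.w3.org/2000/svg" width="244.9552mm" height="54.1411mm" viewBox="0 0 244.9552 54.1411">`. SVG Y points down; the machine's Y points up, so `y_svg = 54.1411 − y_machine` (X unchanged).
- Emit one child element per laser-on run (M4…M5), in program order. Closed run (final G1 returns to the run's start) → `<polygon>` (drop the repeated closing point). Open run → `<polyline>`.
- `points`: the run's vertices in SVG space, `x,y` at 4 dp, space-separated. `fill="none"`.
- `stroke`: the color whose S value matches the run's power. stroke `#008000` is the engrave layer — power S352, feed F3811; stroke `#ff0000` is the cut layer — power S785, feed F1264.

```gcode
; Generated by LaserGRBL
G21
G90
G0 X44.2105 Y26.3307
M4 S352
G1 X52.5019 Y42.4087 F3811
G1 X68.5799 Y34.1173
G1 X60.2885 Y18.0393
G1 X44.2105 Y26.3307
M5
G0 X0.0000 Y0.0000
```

<svg xmlns="http://www.w3.org/2000/svg" width="244.9552mm" height="54.1411mm" viewBox="0 0 244.9552 54.1411">
  <polygon points="44.2105,27.8104 52.5019,11.7324 68.5799,20.0238 60.2885,36.1018" fill="none" stroke="#008000"/>
</svg>

y_svg = 54.1411 − y_m. Every run uses S352, so all elements get stroke `#008000` (engrave).

[1] closed run; points: 44.2105,27.8104 52.5019,11.7324 68.5799,20.0238 60.2885,36.1018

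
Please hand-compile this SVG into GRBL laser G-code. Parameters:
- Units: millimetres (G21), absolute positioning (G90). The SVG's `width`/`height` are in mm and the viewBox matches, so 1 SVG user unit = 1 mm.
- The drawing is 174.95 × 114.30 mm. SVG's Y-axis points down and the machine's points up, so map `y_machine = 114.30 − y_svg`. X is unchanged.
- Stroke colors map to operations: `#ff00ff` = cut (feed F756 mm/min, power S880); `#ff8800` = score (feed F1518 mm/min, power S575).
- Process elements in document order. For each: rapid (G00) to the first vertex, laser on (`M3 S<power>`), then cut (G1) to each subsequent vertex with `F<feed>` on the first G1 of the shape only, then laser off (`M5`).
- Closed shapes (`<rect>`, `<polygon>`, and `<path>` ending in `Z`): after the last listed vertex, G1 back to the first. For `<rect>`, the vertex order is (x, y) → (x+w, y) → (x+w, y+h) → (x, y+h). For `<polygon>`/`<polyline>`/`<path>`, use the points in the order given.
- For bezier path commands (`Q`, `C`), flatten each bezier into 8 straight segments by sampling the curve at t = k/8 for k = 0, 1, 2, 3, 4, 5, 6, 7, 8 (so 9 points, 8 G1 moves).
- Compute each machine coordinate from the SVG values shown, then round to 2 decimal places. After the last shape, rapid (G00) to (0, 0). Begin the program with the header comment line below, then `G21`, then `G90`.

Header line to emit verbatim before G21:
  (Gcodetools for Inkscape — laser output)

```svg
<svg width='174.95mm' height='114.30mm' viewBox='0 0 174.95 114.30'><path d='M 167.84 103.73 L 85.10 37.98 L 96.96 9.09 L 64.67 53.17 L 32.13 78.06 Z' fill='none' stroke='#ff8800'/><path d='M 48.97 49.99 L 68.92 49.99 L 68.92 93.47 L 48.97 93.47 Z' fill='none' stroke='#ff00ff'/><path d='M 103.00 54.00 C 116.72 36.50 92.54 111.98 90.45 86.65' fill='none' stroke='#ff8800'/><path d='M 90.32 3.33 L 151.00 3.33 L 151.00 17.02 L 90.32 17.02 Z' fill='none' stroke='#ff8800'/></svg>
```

Since the viewBox matches the mm dimensions, user units are millimetres directly. The only transform is the Y-flip y_m = 114.30 − y_svg.

Shape 1 is a closed polygon drawn with `<path>`. Its stroke #ff8800 means score at S575, F1518. After flipping Y the toolpath is (167.84,10.57) → (85.10,76.32) → (96.96,105.21) → (64.67,61.13) → (32.13,36.24) → (167.84,10.57), returning to the start.

Shape 2 is a rectangle drawn with `<path>`. Its stroke #ff00ff means cut at S880, F756. After flipping Y the toolpath is (48.97,64.31) → (68.92,64.31) → (68.92,20.83) → (48.97,20.83) → (48.97,64.31), returning to the start.

Shape 3 is a cubic bezier drawn with `<path>`. Its stroke #ff8800 means score at S575, F1518. After flipping Y the toolpath is (103.00,60.30) → (106.49,62.88) → (107.12,59.02) → (105.61,50.98) → (102.65,41.04) → (98.96,31.46) → (95.22,24.53) → (92.15,22.50) → (90.45,27.65).

Shape 4 is a rectangle drawn with `<path>`. Its stroke #ff8800 means score at S575, F1518. After flipping Y the toolpath is (90.32,110.97) → (151.00,110.97) → (151.00,97.28) → (90.32,97.28) → (90.32,110.97), returning to the start.

(Gcodetools for Inkscape — laser output)
G21
G90
G00 X167.84 Y10.57
M3 S575
G1 X85.10 Y76.32 F1518
G1 X96.96 Y105.21
G1 X64.67 Y61.13
G1 X32.13 Y36.24
G1 X167.84 Y10.57
M5
G00 X48.97 Y64.31
M3 S880
G1 X68.92 Y64.31 F756
G1 X68.92 Y20.83
G1 X48.97 Y20.83
G1 X48.97 Y64.31
M5
G00 X103.00 Y60.30
M3 S575
G1 X106.49 Y62.88 F1518
G1 X107.12 Y59.02
G1 X105.61 Y50.98
G1 X102.65 Y41.04
G1 X98.96 Y31.46
G1 X95.22 Y24.53
G1 X92.15 Y22.50
G1 X90.45 Y27.65
M5
G00 X90.32 Y110.97
M3 S575
G1 X151.00 Y110.97 F1518
G1 X151.00 Y97.28
G1 X90.32 Y97.28
G1 X90.32 Y110.97
M5
G00 X0.00 Y0.00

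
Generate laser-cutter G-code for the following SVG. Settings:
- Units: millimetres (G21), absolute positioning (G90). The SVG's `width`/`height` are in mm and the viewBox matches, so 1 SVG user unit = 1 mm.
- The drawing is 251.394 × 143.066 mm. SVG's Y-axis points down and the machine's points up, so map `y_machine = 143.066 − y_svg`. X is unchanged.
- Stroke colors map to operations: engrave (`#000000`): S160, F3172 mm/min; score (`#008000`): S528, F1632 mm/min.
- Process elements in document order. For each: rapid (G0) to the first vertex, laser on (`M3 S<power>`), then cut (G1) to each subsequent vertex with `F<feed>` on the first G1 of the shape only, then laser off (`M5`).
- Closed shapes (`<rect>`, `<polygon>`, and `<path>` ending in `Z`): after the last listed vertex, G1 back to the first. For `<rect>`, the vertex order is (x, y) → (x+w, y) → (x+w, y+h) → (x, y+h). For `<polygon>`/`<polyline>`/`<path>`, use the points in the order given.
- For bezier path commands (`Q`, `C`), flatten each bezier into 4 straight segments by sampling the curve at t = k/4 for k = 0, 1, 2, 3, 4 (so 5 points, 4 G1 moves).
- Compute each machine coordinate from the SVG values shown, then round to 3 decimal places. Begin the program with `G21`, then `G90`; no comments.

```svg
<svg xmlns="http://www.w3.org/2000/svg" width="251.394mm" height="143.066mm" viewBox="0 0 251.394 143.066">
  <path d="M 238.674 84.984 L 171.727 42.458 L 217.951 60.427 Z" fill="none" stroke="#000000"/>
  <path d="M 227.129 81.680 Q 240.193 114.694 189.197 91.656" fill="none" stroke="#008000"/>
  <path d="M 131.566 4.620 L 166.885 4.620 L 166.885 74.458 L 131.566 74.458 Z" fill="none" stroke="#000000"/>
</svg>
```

viewBox `0 0 251.394 143.066` with mm width/height → 1 unit = 1 mm. Flip: y_m = 143.066 − y_svg.

**Shape 1** — `<path>` closed polygon, stroke `#000000` → engrave (S160, F3172). Machine vertices: (238.674,58.082) → (171.727,100.608) → (217.951,82.639) → (238.674,58.082). Closed: final G1 returns to the first vertex.

**Shape 2** — `<path>` quadratic bezier, stroke `#008000` → score (S528, F1632). Control points (SVG): P0=(227.129,81.680), P1=(240.193,114.694), P2=(189.197,91.656); sampled at t=k/4. Machine vertices: (227.129,61.386) → (229.657,48.382) → (224.178,42.385) → (210.691,43.394) → (189.197,51.410). Open path.

**Shape 3** — `<path>` rectangle, stroke `#000000` → engrave (S160, F3172). Machine vertices: (131.566,138.446) → (166.885,138.446) → (166.885,68.608) → (131.566,68.608) → (131.566,138.446). Closed: final G1 returns to the first vertex.

G21
G90
G0 X238.674 Y58.082
M3 S160
G1 X171.727 Y100.608 F3172
G1 X217.951 Y82.639
G1 X238.674 Y58.082
M5
G0 X227.129 Y61.386
M3 S528
G1 X229.657 Y48.382 F1632
G1 X224.178 Y42.385
G1 X210.691 Y43.394
G1 X189.197 Y51.410
M5
G0 X131.566 Y138.446
M3 S160
G1 X166.885 Y138.446 F3172
G1 X166.885 Y68.608
G1 X131.566 Y68.608
G1 X131.566 Y138.446
M5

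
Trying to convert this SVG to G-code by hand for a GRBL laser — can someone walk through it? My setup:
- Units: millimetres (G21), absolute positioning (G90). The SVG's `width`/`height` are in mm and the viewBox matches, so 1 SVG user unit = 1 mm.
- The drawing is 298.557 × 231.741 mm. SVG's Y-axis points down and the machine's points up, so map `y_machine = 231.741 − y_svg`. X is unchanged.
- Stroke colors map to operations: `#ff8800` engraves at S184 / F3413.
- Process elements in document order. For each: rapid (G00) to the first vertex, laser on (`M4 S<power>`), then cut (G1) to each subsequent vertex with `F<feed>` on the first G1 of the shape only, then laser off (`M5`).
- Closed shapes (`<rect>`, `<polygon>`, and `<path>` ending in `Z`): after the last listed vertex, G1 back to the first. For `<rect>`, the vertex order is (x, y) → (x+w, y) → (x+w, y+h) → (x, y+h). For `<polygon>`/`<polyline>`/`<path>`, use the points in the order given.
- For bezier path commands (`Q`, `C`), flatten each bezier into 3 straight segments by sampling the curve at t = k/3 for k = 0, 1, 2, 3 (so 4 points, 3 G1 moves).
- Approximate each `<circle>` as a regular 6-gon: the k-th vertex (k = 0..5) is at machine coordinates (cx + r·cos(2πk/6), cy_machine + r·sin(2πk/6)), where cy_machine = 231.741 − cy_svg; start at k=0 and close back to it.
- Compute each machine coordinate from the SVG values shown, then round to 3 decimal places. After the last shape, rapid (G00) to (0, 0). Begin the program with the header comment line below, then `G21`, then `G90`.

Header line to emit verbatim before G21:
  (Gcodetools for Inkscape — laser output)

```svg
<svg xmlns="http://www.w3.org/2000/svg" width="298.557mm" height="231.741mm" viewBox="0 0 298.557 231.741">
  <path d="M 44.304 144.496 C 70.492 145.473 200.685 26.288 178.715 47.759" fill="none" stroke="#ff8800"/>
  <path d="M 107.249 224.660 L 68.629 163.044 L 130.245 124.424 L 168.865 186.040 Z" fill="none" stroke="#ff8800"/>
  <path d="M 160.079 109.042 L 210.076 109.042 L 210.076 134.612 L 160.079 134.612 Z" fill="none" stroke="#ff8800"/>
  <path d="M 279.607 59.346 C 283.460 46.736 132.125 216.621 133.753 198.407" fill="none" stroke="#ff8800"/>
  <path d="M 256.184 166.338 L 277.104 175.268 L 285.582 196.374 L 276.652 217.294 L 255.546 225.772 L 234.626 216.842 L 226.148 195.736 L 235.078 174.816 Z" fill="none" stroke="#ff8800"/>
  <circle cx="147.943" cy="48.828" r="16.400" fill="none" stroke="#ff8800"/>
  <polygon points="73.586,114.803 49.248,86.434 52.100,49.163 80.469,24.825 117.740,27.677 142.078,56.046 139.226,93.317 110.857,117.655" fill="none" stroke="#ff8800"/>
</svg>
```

(Gcodetools for Inkscape — laser output)
G21
G90
G00 X44.304 Y87.245
M4 S184
G1 X95.673 Y116.662 F3413
G1 X159.452 Y168.228
G1 X178.715 Y183.982
M5
G00 X107.249 Y7.081
M4 S184
G1 X68.629 Y68.697 F3413
G1 X130.245 Y107.317
G1 X168.865 Y45.701
G1 X107.249 Y7.081
M5
G00 X160.079 Y122.699
M4 S184
G1 X210.076 Y122.699 F3413
G1 X210.076 Y97.129
G1 X160.079 Y97.129
G1 X160.079 Y122.699
M5
G00 X279.607 Y172.395
M4 S184
G1 X243.144 Y137.899 F3413
G1 X171.700 Y64.094
G1 X133.753 Y33.334
M5
G00 X256.184 Y65.403
M4 S184
G1 X277.104 Y56.473 F3413
G1 X285.582 Y35.367
G1 X276.652 Y14.447
G1 X255.546 Y5.969
G1 X234.626 Y14.899
G1 X226.148 Y36.005
G1 X235.078 Y56.925
G1 X256.184 Y65.403
M5
G00 X164.343 Y182.913
M4 S184
G1 X156.143 Y197.116 F3413
G1 X139.743 Y197.116
G1 X131.543 Y182.913
G1 X139.743 Y168.710
G1 X156.143 Y168.710
G1 X164.343 Y182.913
M5
G00 X73.586 Y116.938
M4 S184
G1 X49.248 Y145.307 F3413
G1 X52.100 Y182.578
G1 X80.469 Y206.916
G1 X117.740 Y204.064
G1 X142.078 Y175.695
G1 X139.226 Y138.424
G1 X110.857 Y114.086
G1 X73.586 Y116.938
M5
G00 X0.000 Y0.000

1 u = 1 mm; y_m = 231.741 − y.

[1] `<path>` cubic bezier, #ff8800→engrave S184 F3413: (44.304,87.245) → (95.673,116.662) → (159.452,168.228) → (178.715,183.982)

[2] `<path>` regular polygon, #ff8800→engrave S184 F3413: (107.249,7.081) → (68.629,68.697) → (130.245,107.317) → (168.865,45.701) → (107.249,7.081) (closed)

[3] `<path>` rectangle, #ff8800→engrave S184 F3413: (160.079,122.699) → (210.076,122.699) → (210.076,97.129) → (160.079,97.129) → (160.079,122.699) (closed)

[4] `<path>` cubic bezier, #ff8800→engrave S184 F3413: (279.607,172.395) → (243.144,137.899) → (171.700,64.094) → (133.753,33.334)

[5] `<path>` regular polygon, #ff8800→engrave S184 F3413: (256.184,65.403) → (277.104,56.473) → (285.582,35.367) → (276.652,14.447) → (255.546,5.969) → (234.626,14.899) → (226.148,36.005) → (235.078,56.925) → (256.184,65.403) (closed)

[6] `<circle>` circle, #ff8800→engrave S184 F3413: (164.343,182.913) → (156.143,197.116) → (139.743,197.116) → (131.543,182.913) → (139.743,168.710) → (156.143,168.710) → (164.343,182.913) (closed)

[7] `<polygon>` regular polygon, #ff8800→engrave S184 F3413: (73.586,116.938) → (49.248,145.307) → (52.100,182.578) → (80.469,206.916) → (117.740,204.064) → (142.078,175.695) → (139.226,138.424) → (110.857,114.086) → (73.586,116.938) (closed)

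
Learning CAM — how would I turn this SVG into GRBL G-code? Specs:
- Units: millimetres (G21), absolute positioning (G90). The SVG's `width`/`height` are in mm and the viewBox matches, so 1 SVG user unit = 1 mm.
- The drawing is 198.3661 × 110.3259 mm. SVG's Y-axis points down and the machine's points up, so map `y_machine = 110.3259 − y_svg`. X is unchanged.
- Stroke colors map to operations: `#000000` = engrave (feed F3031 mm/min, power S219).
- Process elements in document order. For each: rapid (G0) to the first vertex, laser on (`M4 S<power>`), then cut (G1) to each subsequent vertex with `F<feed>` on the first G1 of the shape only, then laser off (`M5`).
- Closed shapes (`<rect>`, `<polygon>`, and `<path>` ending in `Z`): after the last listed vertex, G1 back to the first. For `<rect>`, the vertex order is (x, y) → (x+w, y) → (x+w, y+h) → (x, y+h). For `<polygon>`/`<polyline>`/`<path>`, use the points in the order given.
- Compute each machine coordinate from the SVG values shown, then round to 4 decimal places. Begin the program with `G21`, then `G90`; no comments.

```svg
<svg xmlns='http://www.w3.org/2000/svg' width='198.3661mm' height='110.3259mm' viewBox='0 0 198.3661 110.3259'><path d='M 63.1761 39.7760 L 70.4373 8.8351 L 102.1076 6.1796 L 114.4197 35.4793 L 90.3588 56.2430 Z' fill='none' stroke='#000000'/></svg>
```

G21
G90
G0 X63.1761 Y70.5499
M4 S219
G1 X70.4373 Y101.4908 F3031
G1 X102.1076 Y104.1463
G1 X114.4197 Y74.8466
G1 X90.3588 Y54.0829
G1 X63.1761 Y70.5499
M5

viewBox `0 0 198.3661 110.3259` with mm width/height → 1 unit = 1 mm. Flip: y_m = 110.3259 − y_svg.

**Shape 1** — `<path>` regular polygon, stroke `#000000` → engrave (S219, F3031). Machine vertices: (63.1761,70.5499) → (70.4373,101.4908) → (102.1076,104.1463) → (114.4197,74.8466) → (90.3588,54.0829) → (63.1761,70.5499). Closed: final G1 returns to the first vertex.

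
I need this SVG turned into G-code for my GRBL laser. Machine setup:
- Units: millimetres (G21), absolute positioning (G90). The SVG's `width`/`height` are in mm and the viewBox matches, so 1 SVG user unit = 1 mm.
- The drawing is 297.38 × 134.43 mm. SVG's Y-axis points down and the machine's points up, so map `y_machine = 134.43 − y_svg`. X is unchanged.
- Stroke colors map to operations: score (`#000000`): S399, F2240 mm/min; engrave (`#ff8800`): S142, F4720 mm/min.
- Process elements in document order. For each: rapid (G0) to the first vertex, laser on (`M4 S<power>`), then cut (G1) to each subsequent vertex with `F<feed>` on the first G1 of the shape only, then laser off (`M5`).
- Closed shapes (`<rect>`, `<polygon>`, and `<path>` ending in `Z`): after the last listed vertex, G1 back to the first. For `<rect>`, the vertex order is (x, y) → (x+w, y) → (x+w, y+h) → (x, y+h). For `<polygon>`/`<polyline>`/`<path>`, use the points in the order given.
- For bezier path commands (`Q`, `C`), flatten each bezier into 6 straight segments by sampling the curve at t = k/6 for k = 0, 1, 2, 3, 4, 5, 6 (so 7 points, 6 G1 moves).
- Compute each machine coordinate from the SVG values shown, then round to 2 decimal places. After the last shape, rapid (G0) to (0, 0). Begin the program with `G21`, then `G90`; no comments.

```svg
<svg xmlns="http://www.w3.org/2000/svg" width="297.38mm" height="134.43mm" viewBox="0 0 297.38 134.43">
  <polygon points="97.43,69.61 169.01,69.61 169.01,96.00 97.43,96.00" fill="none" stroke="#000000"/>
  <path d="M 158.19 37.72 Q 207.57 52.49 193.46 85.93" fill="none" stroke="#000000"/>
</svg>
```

viewBox `0 0 297.38 134.43` with mm width/height → 1 unit = 1 mm. Flip: y_m = 134.43 − y_svg.

**Shape 1** — `<polygon>` rectangle, stroke `#000000` → score (S399, F2240). Machine vertices: (97.43,64.82) → (169.01,64.82) → (169.01,38.43) → (97.43,38.43) → (97.43,64.82). Closed: final G1 returns to the first vertex.

**Shape 2** — `<path>` quadratic bezier, stroke `#000000` → score (S399, F2240). Control points (SVG): P0=(158.19,37.72), P1=(207.57,52.49), P2=(193.46,85.93); sampled at t=k/6. Machine vertices: (158.19,96.71) → (172.89,91.27) → (184.06,84.79) → (191.70,77.27) → (195.81,68.72) → (196.40,59.13) → (193.46,48.50). Open path.

G21
G90
G0 X97.43 Y64.82
M4 S399
G1 X169.01 Y64.82 F2240
G1 X169.01 Y38.43
G1 X97.43 Y38.43
G1 X97.43 Y64.82
M5
G0 X158.19 Y96.71
M4 S399
G1 X172.89 Y91.27 F2240
G1 X184.06 Y84.79
G1 X191.70 Y77.27
G1 X195.81 Y68.72
G1 X196.40 Y59.13
G1 X193.46 Y48.50
M5
G0 X0.00 Y0.00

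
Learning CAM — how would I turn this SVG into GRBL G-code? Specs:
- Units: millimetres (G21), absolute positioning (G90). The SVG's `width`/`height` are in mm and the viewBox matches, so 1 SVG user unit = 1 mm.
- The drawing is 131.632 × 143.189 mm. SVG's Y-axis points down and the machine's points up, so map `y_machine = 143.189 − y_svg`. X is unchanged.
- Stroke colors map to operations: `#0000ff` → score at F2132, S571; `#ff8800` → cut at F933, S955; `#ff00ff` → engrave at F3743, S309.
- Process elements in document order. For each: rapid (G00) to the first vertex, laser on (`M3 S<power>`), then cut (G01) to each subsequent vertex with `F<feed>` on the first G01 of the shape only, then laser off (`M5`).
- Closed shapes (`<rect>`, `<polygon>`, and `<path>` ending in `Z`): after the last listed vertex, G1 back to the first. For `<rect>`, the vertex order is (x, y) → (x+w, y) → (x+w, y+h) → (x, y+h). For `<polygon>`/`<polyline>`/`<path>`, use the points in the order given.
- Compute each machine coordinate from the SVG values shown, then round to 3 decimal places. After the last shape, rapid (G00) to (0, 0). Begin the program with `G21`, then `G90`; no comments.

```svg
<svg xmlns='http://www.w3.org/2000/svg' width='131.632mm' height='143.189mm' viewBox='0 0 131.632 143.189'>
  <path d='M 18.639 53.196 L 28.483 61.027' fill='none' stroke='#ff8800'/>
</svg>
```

Since the viewBox matches the mm dimensions, user units are millimetres directly. The only transform is the Y-flip y_m = 143.189 − y_svg.

Shape 1 is a line segment drawn with `<path>`. Its stroke #ff8800 means cut at S955, F933. After flipping Y the toolpath is (18.639,89.993) → (28.483,82.162).

G21
G90
G00 X18.639 Y89.993
M3 S955
G01 X28.483 Y82.162 F933
M5
G00 X0.000 Y0.000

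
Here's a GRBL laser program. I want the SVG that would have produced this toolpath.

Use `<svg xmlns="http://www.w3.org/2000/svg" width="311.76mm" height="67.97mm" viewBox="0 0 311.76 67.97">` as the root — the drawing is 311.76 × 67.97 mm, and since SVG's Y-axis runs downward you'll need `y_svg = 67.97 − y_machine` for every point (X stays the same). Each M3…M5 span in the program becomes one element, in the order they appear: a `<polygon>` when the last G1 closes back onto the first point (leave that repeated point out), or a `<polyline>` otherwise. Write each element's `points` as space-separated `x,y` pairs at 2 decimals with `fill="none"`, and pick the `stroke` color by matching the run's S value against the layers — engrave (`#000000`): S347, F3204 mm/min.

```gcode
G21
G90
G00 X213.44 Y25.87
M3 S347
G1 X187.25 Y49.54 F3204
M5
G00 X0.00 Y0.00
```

<svg xmlns="http://www.w3.org/2000/svg" width="311.76mm" height="67.97mm" viewBox="0 0 311.76 67.97">
  <polyline points="213.44,42.10 187.25,18.43" fill="none" stroke="#000000"/>
</svg>

Each laser-on run becomes one SVG element. Flip Y back into SVG space with y_svg = 67.97 − y_machine. Every run uses S347, so all elements get stroke `#000000` (engrave).

Run 1: The run is open, so emit a `<polyline>` with points (Y-flipped): 213.44,42.10 187.25,18.43.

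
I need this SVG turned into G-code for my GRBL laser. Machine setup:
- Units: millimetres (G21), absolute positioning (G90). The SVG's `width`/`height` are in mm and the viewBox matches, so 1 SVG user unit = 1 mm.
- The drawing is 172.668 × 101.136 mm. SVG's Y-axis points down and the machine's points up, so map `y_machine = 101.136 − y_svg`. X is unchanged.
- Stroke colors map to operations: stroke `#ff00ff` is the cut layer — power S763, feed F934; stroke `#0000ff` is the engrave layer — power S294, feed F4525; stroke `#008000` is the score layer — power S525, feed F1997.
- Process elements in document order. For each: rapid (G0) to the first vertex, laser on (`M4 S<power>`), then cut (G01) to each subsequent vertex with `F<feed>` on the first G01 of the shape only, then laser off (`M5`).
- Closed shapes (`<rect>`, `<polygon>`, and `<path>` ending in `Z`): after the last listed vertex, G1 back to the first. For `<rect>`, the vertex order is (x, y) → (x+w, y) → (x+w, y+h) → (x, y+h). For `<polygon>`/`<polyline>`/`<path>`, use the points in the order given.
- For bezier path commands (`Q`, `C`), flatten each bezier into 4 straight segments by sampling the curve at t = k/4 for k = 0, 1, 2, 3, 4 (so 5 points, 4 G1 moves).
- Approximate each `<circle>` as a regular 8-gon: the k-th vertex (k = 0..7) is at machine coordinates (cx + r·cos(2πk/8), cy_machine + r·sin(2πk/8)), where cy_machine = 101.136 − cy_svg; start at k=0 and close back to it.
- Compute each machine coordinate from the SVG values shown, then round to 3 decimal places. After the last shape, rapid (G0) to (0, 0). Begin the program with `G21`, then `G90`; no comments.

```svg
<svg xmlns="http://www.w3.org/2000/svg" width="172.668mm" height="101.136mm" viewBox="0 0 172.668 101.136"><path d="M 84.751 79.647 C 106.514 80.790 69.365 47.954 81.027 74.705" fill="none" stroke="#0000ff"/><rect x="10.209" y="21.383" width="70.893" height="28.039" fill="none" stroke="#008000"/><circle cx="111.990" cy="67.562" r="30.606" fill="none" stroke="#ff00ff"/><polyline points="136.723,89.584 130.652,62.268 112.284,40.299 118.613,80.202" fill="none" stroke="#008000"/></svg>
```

viewBox `0 0 172.668 101.136` with mm width/height → 1 unit = 1 mm. Flip: y_m = 101.136 − y_svg.

**Shape 1** — `<path>` cubic bezier, stroke `#0000ff` → engrave (S294, F4525). Control points (SVG): P0=(84.751,79.647), P1=(106.514,80.790), P2=(69.365,47.954), P3=(81.027,74.705); sampled at t=k/4. Machine vertices: (84.751,21.489) → (91.710,25.541) → (86.677,33.563) → (79.749,36.784) → (81.027,26.431). Open path.

**Shape 2** — `<rect>` rectangle, stroke `#008000` → score (S525, F1997). Machine vertices: (10.209,79.753) → (81.102,79.753) → (81.102,51.714) → (10.209,51.714) → (10.209,79.753). Closed: final G1 returns to the first vertex.

**Shape 3** — `<circle>` circle, stroke `#ff00ff` → cut (S763, F934). Machine vertices: (142.596,33.574) → (133.632,55.216) → (111.990,64.180) → (90.348,55.216) → (81.384,33.574) → (90.348,11.932) → (111.990,2.968) → (133.632,11.932) → (142.596,33.574). Closed: final G1 returns to the first vertex.

**Shape 4** — `<polyline>` open polyline, stroke `#008000` → score (S525, F1997). Machine vertices: (136.723,11.552) → (130.652,38.868) → (112.284,60.837) → (118.613,20.934). Open path.

G21
G90
G0 X84.751 Y21.489
M4 S294
G01 X91.710 Y25.541 F4525
G01 X86.677 Y33.563
G01 X79.749 Y36.784
G01 X81.027 Y26.431
M5
G0 X10.209 Y79.753
M4 S525
G01 X81.102 Y79.753 F1997
G01 X81.102 Y51.714
G01 X10.209 Y51.714
G01 X10.209 Y79.753
M5
G0 X142.596 Y33.574
M4 S763
G01 X133.632 Y55.216 F934
G01 X111.990 Y64.180
G01 X90.348 Y55.216
G01 X81.384 Y33.574
G01 X90.348 Y11.932
G01 X111.990 Y2.968
G01 X133.632 Y11.932
G01 X142.596 Y33.574
M5
G0 X136.723 Y11.552
M4 S525
G01 X130.652 Y38.868 F1997
G01 X112.284 Y60.837
G01 X118.613 Y20.934
M5
G0 X0.000 Y0.000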